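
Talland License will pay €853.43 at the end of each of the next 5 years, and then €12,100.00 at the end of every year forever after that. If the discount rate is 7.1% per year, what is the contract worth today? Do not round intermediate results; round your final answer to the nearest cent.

PV of 5-year annuity: €853.43 × [1 − (1+0.071)^−5] / 0.071 = 3489.88215
Perpetuity value at year 5: €12,100.00 / 0.071 = 170422.53521
PV of perpetuity: 170422.53521 / (1+0.071)^5 = 120942.70212
Total PV = 3489.88215 + 120942.70212 = 124432.58426

€124432.58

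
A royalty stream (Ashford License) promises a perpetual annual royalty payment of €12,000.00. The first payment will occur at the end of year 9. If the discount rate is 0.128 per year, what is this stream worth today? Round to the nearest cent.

€35768.31

Value at end of year 8: C / r = €12,000.00 / 0.128 = €93,750.0000
Discount to today: PV = €93,750.0000 / (1 + 0.128)^8 = €93,750.0000 / 2.621035 = €35,768.31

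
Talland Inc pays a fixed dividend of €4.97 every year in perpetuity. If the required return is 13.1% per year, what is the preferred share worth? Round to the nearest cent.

€37.94

Level perpetuity: PV = C / r = €4.97 / 0.131 = €37.94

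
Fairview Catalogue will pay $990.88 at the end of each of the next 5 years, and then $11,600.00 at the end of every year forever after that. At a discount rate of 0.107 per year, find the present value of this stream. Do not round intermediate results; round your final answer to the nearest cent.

PV of 5-year annuity: $990.88 × [1 − (1+0.107)^−5] / 0.107 = 3689.99659
Perpetuity value at year 5: $11,600.00 / 0.107 = 108411.21495
PV of perpetuity: 108411.21495 / (1+0.107)^5 = 65213.28944
Total PV = 3689.99659 + 65213.28944 = 68903.28603

$68903.29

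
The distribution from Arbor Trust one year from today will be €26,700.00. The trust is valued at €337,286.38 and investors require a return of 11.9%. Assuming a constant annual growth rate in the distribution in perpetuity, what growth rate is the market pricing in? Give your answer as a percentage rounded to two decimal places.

3.98%

P = D₁/(r−g) ⇒ g = r − D₁/P = 0.119 − €26,700.00/€337,286.38 = 0.039839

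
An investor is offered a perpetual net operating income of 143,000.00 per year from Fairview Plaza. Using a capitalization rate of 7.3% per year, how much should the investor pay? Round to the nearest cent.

Level perpetuity: PV = C / r = 143,000.00 / 0.073 = 1,958,904.11

1958904.11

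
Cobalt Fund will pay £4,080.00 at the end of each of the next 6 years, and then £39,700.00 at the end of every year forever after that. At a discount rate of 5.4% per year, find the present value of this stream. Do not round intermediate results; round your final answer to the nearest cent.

PV of 6-year annuity: £4,080.00 × [1 − (1+0.054)^−6] / 0.054 = 20446.52922
Perpetuity value at year 6: £39,700.00 / 0.054 = 735185.18519
PV of perpetuity: 735185.18519 / (1+0.054)^6 = 536232.43765
Total PV = 20446.52922 + 536232.43765 = 556678.96686

£556678.97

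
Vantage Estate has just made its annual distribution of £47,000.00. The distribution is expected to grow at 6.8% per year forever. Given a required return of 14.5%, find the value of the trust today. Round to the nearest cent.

D₁ = D₀ × (1 + g) = £47,000.00 × 1.068 = £50,196.0000
Growing perpetuity: P = D₁ / (r − g) = £50,196.0000 / (0.145 − 0.068) = £651,896.10

£651896.10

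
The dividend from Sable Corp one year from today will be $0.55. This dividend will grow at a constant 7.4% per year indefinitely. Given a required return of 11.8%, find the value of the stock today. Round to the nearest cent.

$12.50

Growing perpetuity: P = D₁ / (r − g) = $0.5500 / (0.118 − 0.074) = $12.50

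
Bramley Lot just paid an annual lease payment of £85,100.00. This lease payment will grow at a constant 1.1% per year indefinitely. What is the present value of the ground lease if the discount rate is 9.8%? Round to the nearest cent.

£988920.69

D₁ = D₀ × (1 + g) = £85,100.00 × 1.011 = £86,036.1000
Growing perpetuity: P = D₁ / (r − g) = £86,036.1000 / (0.098 − 0.011) = £988,920.69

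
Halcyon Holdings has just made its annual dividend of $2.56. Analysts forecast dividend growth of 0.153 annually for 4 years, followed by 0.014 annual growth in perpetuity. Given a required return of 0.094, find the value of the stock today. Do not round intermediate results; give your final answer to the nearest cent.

D_1 = 2.95168
D_2 = 3.40329
D_3 = 3.92399
D_4 = 4.52436
Terminal value at year 4: TV = D_4×(1+g_2)/(r−g_2) = 4.58770/0.08 = 57.34627
P_0 = D_1/(1+r)^1 + D_2/(1+r)^2 + D_3/(1+r)^3 + D_4/(1+r)^4 + TV/(1+r)^4
    = 2.69806 + 2.84357 + 2.99693 + 3.15855 + 40.03464 = 51.73174

$51.73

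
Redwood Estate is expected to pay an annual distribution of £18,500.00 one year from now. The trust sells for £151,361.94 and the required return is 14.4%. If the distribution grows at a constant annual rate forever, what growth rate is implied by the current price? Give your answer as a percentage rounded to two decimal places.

2.18%

P = D₁/(r−g) ⇒ g = r − D₁/P = 0.144 − £18,500.00/£151,361.94 = 0.021776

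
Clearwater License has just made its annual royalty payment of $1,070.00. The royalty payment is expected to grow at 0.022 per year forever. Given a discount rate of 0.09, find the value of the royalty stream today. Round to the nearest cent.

$16081.47

D₁ = D₀ × (1 + g) = $1,070.00 × 1.022 = $1,093.5400
Growing perpetuity: P = D₁ / (r − g) = $1,093.5400 / (0.09 − 0.022) = $16,081.47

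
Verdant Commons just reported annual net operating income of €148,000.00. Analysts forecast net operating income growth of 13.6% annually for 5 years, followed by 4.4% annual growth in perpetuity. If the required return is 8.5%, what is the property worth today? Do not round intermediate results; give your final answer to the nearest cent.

€5592685.87

D_1 = 168128.00000
D_2 = 190993.40800
D_3 = 216968.51149
D_4 = 246476.22905
D_5 = 279996.99620
Terminal value at year 5: TV = D_5×(1+g_2)/(r−g_2) = 292316.86403/0.041 = 7129679.61059
P_0 = D_1/(1+r)^1 + D_2/(1+r)^2 + D_3/(1+r)^3 + D_4/(1+r)^4 + D_5/(1+r)^5 + TV/(1+r)^5
    = 154956.68203 + 162240.36017 + 169866.40475 + 177850.90857 + 186210.72086 + 4741560.79453 = 5592685.87090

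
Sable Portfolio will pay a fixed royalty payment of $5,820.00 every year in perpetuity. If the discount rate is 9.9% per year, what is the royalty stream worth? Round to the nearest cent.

Level perpetuity: PV = C / r = $5,820.00 / 0.099 = $58,787.88

$58787.88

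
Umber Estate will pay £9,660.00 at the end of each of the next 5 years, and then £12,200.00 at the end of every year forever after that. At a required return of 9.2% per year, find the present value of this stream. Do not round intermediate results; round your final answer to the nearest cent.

£122780.04

PV of 5-year annuity: £9,660.00 × [1 − (1+0.092)^−5] / 0.092 = 37379.85352
Perpetuity value at year 5: £12,200.00 / 0.092 = 132608.69565
PV of perpetuity: 132608.69565 / (1+0.092)^5 = 85400.18500
Total PV = 37379.85352 + 85400.18500 = 122780.03852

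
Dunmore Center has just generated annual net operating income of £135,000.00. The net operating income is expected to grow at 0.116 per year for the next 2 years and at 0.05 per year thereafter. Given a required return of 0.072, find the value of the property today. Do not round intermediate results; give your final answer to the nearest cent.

£7269804.95

D_1 = 150660.00000
D_2 = 168136.56000
Terminal value at year 2: TV = D_2×(1+g_2)/(r−g_2) = 176543.38800/0.022 = 8024699.45455
P_0 = D_1/(1+r)^1 + D_2/(1+r)^2 + TV/(1+r)^2
    = 140541.04478 + 146309.52049 + 6982954.38724 = 7269804.95251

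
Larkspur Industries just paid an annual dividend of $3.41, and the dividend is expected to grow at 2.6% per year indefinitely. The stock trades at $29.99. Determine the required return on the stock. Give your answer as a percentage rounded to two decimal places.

D₁ = $3.41 × 1.026 = $3.4987
P = D₁/(r − g) ⇒ r = D₁/P + g = $3.4987/$29.99 + 0.026 = 0.116661 + 0.026 = 0.142661

14.27%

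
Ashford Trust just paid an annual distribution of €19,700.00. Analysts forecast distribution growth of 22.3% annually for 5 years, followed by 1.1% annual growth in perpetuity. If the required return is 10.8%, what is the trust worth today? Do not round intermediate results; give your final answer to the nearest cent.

D_1 = 24093.10000
D_2 = 29465.86130
D_3 = 36036.74837
D_4 = 44072.94326
D_5 = 53901.20960
Terminal value at year 5: TV = D_5×(1+g_2)/(r−g_2) = 54494.12291/0.097 = 561795.08153
P_0 = D_1/(1+r)^1 + D_2/(1+r)^2 + D_3/(1+r)^3 + D_4/(1+r)^4 + D_5/(1+r)^5 + TV/(1+r)^5
    = 21744.67509 + 24001.56826 + 26492.70576 + 29242.39995 + 32277.48659 + 336417.92725 = 470176.76292

€470176.76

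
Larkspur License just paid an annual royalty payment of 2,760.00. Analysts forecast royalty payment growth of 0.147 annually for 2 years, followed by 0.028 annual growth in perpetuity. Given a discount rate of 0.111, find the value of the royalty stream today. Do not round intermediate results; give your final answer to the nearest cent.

D_1 = 3165.72000
D_2 = 3631.08084
Terminal value at year 2: TV = D_2×(1+g_2)/(r−g_2) = 3732.75110/0.083 = 44972.90486
P_0 = D_1/(1+r)^1 + D_2/(1+r)^2 + TV/(1+r)^2
    = 2849.43294 + 2941.76380 + 36435.33964 = 42226.53639

42226.54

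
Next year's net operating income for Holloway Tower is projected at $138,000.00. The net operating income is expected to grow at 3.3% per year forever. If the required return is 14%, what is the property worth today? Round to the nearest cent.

$1289719.63

Growing perpetuity: P = D₁ / (r − g) = $138,000.0000 / (0.14 − 0.033) = $1,289,719.63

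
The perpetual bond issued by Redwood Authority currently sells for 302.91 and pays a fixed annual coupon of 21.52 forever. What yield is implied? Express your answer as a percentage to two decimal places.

7.10%

P = C/r ⇒ r = C/P = 21.52/302.91 = 0.071044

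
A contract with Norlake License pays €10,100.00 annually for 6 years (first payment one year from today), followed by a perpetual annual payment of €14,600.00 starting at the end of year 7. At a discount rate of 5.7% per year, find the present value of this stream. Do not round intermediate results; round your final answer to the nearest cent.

€233802.28

PV of 6-year annuity: €10,100.00 × [1 − (1+0.057)^−6] / 0.057 = 50136.56831
Perpetuity value at year 6: €14,600.00 / 0.057 = 256140.35088
PV of perpetuity: 256140.35088 / (1+0.057)^6 = 183665.70757
Total PV = 50136.56831 + 183665.70757 = 233802.27589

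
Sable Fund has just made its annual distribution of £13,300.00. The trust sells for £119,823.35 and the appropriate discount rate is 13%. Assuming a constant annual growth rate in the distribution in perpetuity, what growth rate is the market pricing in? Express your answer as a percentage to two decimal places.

P = D₀(1+g)/(r−g) ⇒ P(r−g) = D₀(1+g) ⇒ g(P+D₀) = P·r − D₀
g = (P·r − D₀)/(P + D₀) = (£119,823.35×0.13 − £13,300.00) / (£119,823.35 + £13,300.00) = 0.017105

1.71%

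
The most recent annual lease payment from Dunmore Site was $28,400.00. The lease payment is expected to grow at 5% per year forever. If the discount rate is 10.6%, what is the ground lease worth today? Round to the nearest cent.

$532500.00

D₁ = D₀ × (1 + g) = $28,400.00 × 1.05 = $29,820.0000
Growing perpetuity: P = D₁ / (r − g) = $29,820.0000 / (0.106 − 0.05) = $532,500.00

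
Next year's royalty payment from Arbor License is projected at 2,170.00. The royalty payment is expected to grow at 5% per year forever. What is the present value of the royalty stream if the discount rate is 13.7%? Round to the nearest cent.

Growing perpetuity: P = D₁ / (r − g) = 2,170.0000 / (0.137 − 0.05) = 24,942.53

24942.53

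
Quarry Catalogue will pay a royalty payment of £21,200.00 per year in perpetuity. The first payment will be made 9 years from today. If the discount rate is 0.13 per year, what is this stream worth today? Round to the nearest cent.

£61342.99

Value at end of year 8: C / r = £21,200.00 / 0.13 = £163,076.9231
Discount to today: PV = £163,076.9231 / (1 + 0.13)^8 = £163,076.9231 / 2.658444 = £61,342.99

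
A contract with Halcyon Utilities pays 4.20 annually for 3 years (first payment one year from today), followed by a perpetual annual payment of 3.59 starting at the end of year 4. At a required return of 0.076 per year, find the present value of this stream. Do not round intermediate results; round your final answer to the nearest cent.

PV of 3-year annuity: 4.20 × [1 − (1+0.076)^−3] / 0.076 = 10.90241
Perpetuity value at year 3: 3.59 / 0.076 = 47.23684
PV of perpetuity: 47.23684 / (1+0.076)^3 = 37.91788
Total PV = 10.90241 + 37.91788 = 48.82029

48.82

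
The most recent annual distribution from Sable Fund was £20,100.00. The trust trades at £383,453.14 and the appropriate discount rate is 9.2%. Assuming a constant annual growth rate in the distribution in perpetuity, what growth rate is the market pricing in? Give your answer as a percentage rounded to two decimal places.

P = D₀(1+g)/(r−g) ⇒ P(r−g) = D₀(1+g) ⇒ g(P+D₀) = P·r − D₀
g = (P·r − D₀)/(P + D₀) = (£383,453.14×0.092 − £20,100.00) / (£383,453.14 + £20,100.00) = 0.037610

3.76%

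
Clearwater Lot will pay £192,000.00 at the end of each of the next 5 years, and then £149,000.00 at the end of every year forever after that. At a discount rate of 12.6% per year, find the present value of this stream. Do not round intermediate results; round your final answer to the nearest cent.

PV of 5-year annuity: £192,000.00 × [1 − (1+0.126)^−5] / 0.126 = 681951.74140
Perpetuity value at year 5: £149,000.00 / 0.126 = 1182539.68254
PV of perpetuity: 1182539.68254 / (1+0.126)^5 = 653316.71656
Total PV = 681951.74140 + 653316.71656 = 1335268.45796

£1335268.46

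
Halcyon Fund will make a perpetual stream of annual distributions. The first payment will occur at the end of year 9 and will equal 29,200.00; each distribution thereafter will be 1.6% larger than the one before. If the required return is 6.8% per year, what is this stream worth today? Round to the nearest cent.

Value at end of year 8: C₁ / (r − g) = 29,200.00 / (0.068 − 0.016) = 561,538.4615
Discount to today: PV = 561,538.4615 / (1 + 0.068)^8 = 561,538.4615 / 1.692661 = 331,748.90

331748.90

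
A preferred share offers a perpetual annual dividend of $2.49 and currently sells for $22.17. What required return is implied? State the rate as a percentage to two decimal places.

11.23%

P = C/r ⇒ r = C/P = $2.49/$22.17 = 0.112314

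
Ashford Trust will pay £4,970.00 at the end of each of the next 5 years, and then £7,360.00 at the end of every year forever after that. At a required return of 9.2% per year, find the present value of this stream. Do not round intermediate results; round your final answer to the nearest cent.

£70751.78

PV of 5-year annuity: £4,970.00 × [1 − (1+0.092)^−5] / 0.092 = 19231.66377
Perpetuity value at year 5: £7,360.00 / 0.092 = 80000.00000
PV of perpetuity: 80000.00000 / (1+0.092)^5 = 51520.11161
Total PV = 19231.66377 + 51520.11161 = 70751.77537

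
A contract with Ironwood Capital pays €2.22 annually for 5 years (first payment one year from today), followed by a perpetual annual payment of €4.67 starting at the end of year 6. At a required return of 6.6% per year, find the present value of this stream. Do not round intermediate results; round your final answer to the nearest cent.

€60.60

PV of 5-year annuity: €2.22 × [1 − (1+0.066)^−5] / 0.066 = 9.20076
Perpetuity value at year 5: €4.67 / 0.066 = 70.75758
PV of perpetuity: 70.75758 / (1+0.066)^5 = 51.40282
Total PV = 9.20076 + 51.40282 = 60.60358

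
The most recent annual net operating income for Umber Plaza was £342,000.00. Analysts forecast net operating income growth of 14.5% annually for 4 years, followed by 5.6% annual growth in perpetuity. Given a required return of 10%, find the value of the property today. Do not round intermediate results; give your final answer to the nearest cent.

£11149567.91

D_1 = 391590.00000
D_2 = 448370.55000
D_3 = 513384.27975
D_4 = 587825.00031
Terminal value at year 4: TV = D_4×(1+g_2)/(r−g_2) = 620743.20033/0.044 = 14107800.00753
P_0 = D_1/(1+r)^1 + D_2/(1+r)^2 + D_3/(1+r)^3 + D_4/(1+r)^4 + TV/(1+r)^4
    = 355990.90909 + 370554.17355 + 385713.20793 + 401492.38461 + 9635817.23074 = 11149567.90593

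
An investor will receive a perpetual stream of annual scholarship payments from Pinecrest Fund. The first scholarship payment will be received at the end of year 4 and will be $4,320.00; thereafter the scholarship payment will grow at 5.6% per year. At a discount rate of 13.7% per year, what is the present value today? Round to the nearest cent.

$36284.18

Value at end of year 3: C₁ / (r − g) = $4,320.00 / (0.137 − 0.056) = $53,333.3333
Discount to today: PV = $53,333.3333 / (1 + 0.137)^3 = $53,333.3333 / 1.469878 = $36,284.18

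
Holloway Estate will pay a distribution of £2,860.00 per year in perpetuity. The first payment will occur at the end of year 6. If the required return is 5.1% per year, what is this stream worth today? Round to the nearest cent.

Value at end of year 5: C / r = £2,860.00 / 0.051 = £56,078.4314
Discount to today: PV = £56,078.4314 / (1 + 0.051)^5 = £56,078.4314 / 1.282371 = £43,730.28

£43730.28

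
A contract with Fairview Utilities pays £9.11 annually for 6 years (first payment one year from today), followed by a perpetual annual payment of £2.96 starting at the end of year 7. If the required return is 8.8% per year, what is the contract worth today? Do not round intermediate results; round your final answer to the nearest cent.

£61.39

PV of 6-year annuity: £9.11 × [1 − (1+0.088)^−6] / 0.088 = 41.11156
Perpetuity value at year 6: £2.96 / 0.088 = 33.63636
PV of perpetuity: 33.63636 / (1+0.088)^6 = 20.27849
Total PV = 41.11156 + 20.27849 = 61.39005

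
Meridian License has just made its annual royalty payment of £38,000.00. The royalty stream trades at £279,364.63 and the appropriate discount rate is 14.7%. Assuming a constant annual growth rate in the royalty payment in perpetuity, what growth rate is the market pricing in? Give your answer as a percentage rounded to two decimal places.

0.97%

P = D₀(1+g)/(r−g) ⇒ P(r−g) = D₀(1+g) ⇒ g(P+D₀) = P·r − D₀
g = (P·r − D₀)/(P + D₀) = (£279,364.63×0.147 − £38,000.00) / (£279,364.63 + £38,000.00) = 0.009663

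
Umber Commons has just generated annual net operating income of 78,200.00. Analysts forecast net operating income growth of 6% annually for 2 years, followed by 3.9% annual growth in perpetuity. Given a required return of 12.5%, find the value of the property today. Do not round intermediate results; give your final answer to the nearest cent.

D_1 = 82892.00000
D_2 = 87865.52000
Terminal value at year 2: TV = D_2×(1+g_2)/(r−g_2) = 91292.27528/0.086 = 1061538.08465
P_0 = D_1/(1+r)^1 + D_2/(1+r)^2 + TV/(1+r)^2
    = 73681.77778 + 69424.60840 + 838746.14096 = 981852.52713

981852.53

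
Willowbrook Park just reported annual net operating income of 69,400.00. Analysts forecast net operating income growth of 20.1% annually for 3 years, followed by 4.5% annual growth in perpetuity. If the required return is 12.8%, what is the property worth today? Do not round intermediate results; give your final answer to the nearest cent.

1290957.56

D_1 = 83349.40000
D_2 = 100102.62940
D_3 = 120223.25791
Terminal value at year 3: TV = D_3×(1+g_2)/(r−g_2) = 125633.30452/0.083 = 1513654.27127
P_0 = D_1/(1+r)^1 + D_2/(1+r)^2 + D_3/(1+r)^3 + TV/(1+r)^3
    = 73891.31206 + 78673.28527 + 83764.73015 + 1054628.22895 = 1290957.55641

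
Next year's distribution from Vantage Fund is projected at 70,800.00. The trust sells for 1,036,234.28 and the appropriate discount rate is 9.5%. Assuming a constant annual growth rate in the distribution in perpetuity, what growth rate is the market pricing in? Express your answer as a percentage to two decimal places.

P = D₁/(r−g) ⇒ g = r − D₁/P = 0.095 − 70,800.00/1,036,234.28 = 0.026676

2.67%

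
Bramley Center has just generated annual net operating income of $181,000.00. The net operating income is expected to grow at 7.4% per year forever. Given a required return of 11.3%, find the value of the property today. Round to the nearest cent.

D₁ = D₀ × (1 + g) = $181,000.00 × 1.074 = $194,394.0000
Growing perpetuity: P = D₁ / (r − g) = $194,394.0000 / (0.113 − 0.074) = $4,984,461.54

$4984461.54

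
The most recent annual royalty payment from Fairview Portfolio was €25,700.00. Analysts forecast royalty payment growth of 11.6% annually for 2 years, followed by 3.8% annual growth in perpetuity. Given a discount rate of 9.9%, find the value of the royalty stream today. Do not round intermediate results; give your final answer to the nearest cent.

D_1 = 28681.20000
D_2 = 32008.21920
Terminal value at year 2: TV = D_2×(1+g_2)/(r−g_2) = 33224.53153/0.061 = 544664.45130
P_0 = D_1/(1+r)^1 + D_2/(1+r)^2 + TV/(1+r)^2
    = 26097.54322 + 26501.23588 + 450955.45649 = 503554.23559

€503554.24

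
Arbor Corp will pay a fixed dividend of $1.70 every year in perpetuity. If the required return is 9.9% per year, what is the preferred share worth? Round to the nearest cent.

Level perpetuity: PV = C / r = $1.70 / 0.099 = $17.17

$17.17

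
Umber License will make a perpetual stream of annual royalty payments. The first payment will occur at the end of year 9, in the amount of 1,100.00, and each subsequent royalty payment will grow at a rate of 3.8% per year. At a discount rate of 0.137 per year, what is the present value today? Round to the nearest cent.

Value at end of year 8: C₁ / (r − g) = 1,100.00 / (0.137 − 0.038) = 11,111.1111
Discount to today: PV = 11,111.1111 / (1 + 0.137)^8 = 11,111.1111 / 2.793082 = 3,978.08

3978.08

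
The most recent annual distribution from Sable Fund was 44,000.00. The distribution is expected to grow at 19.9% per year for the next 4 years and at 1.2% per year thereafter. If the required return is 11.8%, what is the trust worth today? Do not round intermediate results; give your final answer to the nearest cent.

765968.30

D_1 = 52756.00000
D_2 = 63254.44400
D_3 = 75842.07836
D_4 = 90934.65195
Terminal value at year 4: TV = D_4×(1+g_2)/(r−g_2) = 92025.86777/0.106 = 868168.56389
P_0 = D_1/(1+r)^1 + D_2/(1+r)^2 + D_3/(1+r)^3 + D_4/(1+r)^4 + TV/(1+r)^4
    = 47187.83542 + 50606.63208 + 54273.12332 + 58205.25479 + 555695.45140 = 765968.29701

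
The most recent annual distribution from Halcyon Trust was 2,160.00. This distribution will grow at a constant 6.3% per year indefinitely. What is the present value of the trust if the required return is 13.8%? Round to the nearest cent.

30614.40

D₁ = D₀ × (1 + g) = 2,160.00 × 1.063 = 2,296.0800
Growing perpetuity: P = D₁ / (r − g) = 2,296.0800 / (0.138 − 0.063) = 30,614.40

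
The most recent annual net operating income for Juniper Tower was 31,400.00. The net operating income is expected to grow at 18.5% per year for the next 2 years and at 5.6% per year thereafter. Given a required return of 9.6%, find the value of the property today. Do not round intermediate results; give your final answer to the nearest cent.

1039713.16

D_1 = 37209.00000
D_2 = 44092.66500
Terminal value at year 2: TV = D_2×(1+g_2)/(r−g_2) = 46561.85424/0.04 = 1164046.35600
P_0 = D_1/(1+r)^1 + D_2/(1+r)^2 + TV/(1+r)^2
    = 33949.81752 + 36706.69139 + 969056.65259 = 1039713.16150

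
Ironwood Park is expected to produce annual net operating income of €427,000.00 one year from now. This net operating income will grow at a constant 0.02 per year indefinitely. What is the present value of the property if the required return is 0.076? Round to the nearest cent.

Growing perpetuity: P = D₁ / (r − g) = €427,000.0000 / (0.076 − 0.02) = €7,625,000.00

€7625000.00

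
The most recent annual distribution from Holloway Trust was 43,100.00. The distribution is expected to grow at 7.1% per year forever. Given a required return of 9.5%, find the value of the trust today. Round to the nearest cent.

1923337.50

D₁ = D₀ × (1 + g) = 43,100.00 × 1.071 = 46,160.1000
Growing perpetuity: P = D₁ / (r − g) = 46,160.1000 / (0.095 − 0.071) = 1,923,337.50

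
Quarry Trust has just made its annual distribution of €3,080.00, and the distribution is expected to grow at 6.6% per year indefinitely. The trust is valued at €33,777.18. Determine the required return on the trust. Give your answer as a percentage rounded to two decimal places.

16.32%

D₁ = €3,080.00 × 1.066 = €3,283.2800
P = D₁/(r − g) ⇒ r = D₁/P + g = €3,283.2800/€33,777.18 + 0.066 = 0.097204 + 0.066 = 0.163204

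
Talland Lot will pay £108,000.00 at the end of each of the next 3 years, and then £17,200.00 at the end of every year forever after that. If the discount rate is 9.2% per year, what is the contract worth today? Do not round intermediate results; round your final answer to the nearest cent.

£415981.28

PV of 3-year annuity: £108,000.00 × [1 − (1+0.092)^−3] / 0.092 = 272408.30658
Perpetuity value at year 3: £17,200.00 / 0.092 = 186956.52174
PV of perpetuity: 186956.52174 / (1+0.092)^3 = 143572.97662
Total PV = 272408.30658 + 143572.97662 = 415981.28320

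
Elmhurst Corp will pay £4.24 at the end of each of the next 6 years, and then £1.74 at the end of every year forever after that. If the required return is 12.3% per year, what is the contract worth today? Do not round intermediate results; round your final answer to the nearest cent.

£24.34

PV of 6-year annuity: £4.24 × [1 − (1+0.123)^−6] / 0.123 = 17.28525
Perpetuity value at year 6: £1.74 / 0.123 = 14.14634
PV of perpetuity: 14.14634 / (1+0.123)^6 = 7.05287
Total PV = 17.28525 + 7.05287 = 24.33812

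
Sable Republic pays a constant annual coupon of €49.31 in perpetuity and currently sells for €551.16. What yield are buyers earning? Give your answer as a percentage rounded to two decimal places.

8.95%

P = C/r ⇒ r = C/P = €49.31/€551.16 = 0.089466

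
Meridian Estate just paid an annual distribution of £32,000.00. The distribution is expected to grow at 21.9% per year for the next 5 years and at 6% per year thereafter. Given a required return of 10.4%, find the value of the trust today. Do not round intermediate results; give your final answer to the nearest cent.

D_1 = 39008.00000
D_2 = 47550.75200
D_3 = 57964.36669
D_4 = 70658.56299
D_5 = 86132.78829
Terminal value at year 5: TV = D_5×(1+g_2)/(r−g_2) = 91300.75559/0.044 = 2075017.17239
P_0 = D_1/(1+r)^1 + D_2/(1+r)^2 + D_3/(1+r)^3 + D_4/(1+r)^4 + D_5/(1+r)^5 + TV/(1+r)^5
    = 35333.33333 + 39013.88889 + 43077.83565 + 47565.11019 + 52519.80917 + 1265249.94827 = 1482759.92551

£1482759.93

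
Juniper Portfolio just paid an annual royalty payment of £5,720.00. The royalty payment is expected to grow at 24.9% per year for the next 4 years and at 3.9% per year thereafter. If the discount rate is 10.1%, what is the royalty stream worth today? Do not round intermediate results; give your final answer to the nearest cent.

D_1 = 7144.28000
D_2 = 8923.20572
D_3 = 11145.08394
D_4 = 13920.20985
Terminal value at year 4: TV = D_4×(1+g_2)/(r−g_2) = 14463.09803/0.062 = 233275.77468
P_0 = D_1/(1+r)^1 + D_2/(1+r)^2 + D_3/(1+r)^3 + D_4/(1+r)^4 + TV/(1+r)^4
    = 6488.90100 + 7361.16017 + 8350.67126 + 9473.19564 + 158752.42370 = 190426.35177

£190426.35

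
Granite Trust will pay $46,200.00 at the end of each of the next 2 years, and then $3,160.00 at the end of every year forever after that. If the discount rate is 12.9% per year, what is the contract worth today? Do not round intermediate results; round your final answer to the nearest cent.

$96384.73

PV of 2-year annuity: $46,200.00 × [1 − (1+0.129)^−2] / 0.129 = 77166.66889
Perpetuity value at year 2: $3,160.00 / 0.129 = 24496.12403
PV of perpetuity: 24496.12403 / (1+0.129)^2 = 19218.05750
Total PV = 77166.66889 + 19218.05750 = 96384.72639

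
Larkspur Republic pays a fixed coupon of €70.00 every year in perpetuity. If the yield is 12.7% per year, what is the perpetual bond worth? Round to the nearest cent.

€551.18

Level perpetuity: PV = C / r = €70.00 / 0.127 = €551.18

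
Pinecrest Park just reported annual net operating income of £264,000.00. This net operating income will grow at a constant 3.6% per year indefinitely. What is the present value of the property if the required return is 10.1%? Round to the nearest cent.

£4207753.85

D₁ = D₀ × (1 + g) = £264,000.00 × 1.036 = £273,504.0000
Growing perpetuity: P = D₁ / (r − g) = £273,504.0000 / (0.101 − 0.036) = £4,207,753.85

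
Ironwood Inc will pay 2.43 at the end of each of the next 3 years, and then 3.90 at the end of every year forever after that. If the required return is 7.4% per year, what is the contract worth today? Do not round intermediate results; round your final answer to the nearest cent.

48.87

PV of 3-year annuity: 2.43 × [1 − (1+0.074)^−3] / 0.074 = 6.33077
Perpetuity value at year 3: 3.90 / 0.074 = 52.70270
PV of perpetuity: 52.70270 / (1+0.074)^3 = 42.54221
Total PV = 6.33077 + 42.54221 = 48.87298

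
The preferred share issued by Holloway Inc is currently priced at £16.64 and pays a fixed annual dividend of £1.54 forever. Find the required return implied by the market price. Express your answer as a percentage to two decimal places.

9.25%

P = C/r ⇒ r = C/P = £1.54/£16.64 = 0.092548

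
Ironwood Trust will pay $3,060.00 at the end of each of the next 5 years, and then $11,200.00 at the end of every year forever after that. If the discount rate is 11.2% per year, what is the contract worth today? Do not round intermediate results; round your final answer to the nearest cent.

PV of 5-year annuity: $3,060.00 × [1 − (1+0.112)^−5] / 0.112 = 11252.77575
Perpetuity value at year 5: $11,200.00 / 0.112 = 100000.00000
PV of perpetuity: 100000.00000 / (1+0.112)^5 = 58813.36981
Total PV = 11252.77575 + 58813.36981 = 70066.14556

$70066.15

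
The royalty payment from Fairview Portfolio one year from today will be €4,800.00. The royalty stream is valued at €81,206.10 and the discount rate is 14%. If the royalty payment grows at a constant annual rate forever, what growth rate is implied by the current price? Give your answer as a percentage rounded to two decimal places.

8.09%

P = D₁/(r−g) ⇒ g = r − D₁/P = 0.14 − €4,800.00/€81,206.10 = 0.080891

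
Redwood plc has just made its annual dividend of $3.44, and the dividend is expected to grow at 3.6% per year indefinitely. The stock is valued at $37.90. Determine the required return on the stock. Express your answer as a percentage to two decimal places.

D₁ = $3.44 × 1.036 = $3.5638
P = D₁/(r − g) ⇒ r = D₁/P + g = $3.5638/$37.90 + 0.036 = 0.094033 + 0.036 = 0.130033

13.00%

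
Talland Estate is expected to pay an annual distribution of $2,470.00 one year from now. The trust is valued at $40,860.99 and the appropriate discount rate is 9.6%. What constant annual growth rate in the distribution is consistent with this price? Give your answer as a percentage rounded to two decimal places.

3.56%

P = D₁/(r−g) ⇒ g = r − D₁/P = 0.096 − $2,470.00/$40,860.99 = 0.035551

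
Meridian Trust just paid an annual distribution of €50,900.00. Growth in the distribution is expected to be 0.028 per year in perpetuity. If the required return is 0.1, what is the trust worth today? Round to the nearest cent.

€726738.89

D₁ = D₀ × (1 + g) = €50,900.00 × 1.028 = €52,325.2000
Growing perpetuity: P = D₁ / (r − g) = €52,325.2000 / (0.1 − 0.028) = €726,738.89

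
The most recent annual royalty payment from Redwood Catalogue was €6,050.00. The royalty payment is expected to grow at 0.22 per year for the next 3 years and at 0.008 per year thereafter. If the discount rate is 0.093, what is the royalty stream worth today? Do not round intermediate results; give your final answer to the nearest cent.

€122477.74

D_1 = 7381.00000
D_2 = 9004.82000
D_3 = 10985.88040
Terminal value at year 3: TV = D_3×(1+g_2)/(r−g_2) = 11073.76744/0.085 = 130279.61698
P_0 = D_1/(1+r)^1 + D_2/(1+r)^2 + D_3/(1+r)^3 + TV/(1+r)^3
    = 6752.97347 + 7537.62821 + 8413.45509 + 99773.67918 = 122477.73594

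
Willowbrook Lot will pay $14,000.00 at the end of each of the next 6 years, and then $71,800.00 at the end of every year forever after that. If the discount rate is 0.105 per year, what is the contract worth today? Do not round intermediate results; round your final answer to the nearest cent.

PV of 6-year annuity: $14,000.00 × [1 − (1+0.105)^−6] / 0.105 = 60090.51143
Perpetuity value at year 6: $71,800.00 / 0.105 = 683809.52381
PV of perpetuity: 683809.52381 / (1+0.105)^6 = 375631.04377
Total PV = 60090.51143 + 375631.04377 = 435721.55520

$435721.56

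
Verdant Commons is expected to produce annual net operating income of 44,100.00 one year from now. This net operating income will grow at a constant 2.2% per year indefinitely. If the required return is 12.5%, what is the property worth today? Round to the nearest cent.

Growing perpetuity: P = D₁ / (r − g) = 44,100.0000 / (0.125 − 0.022) = 428,155.34

428155.34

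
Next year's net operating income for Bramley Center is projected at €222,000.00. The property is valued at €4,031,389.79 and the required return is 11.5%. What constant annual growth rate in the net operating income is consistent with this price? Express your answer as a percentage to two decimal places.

P = D₁/(r−g) ⇒ g = r − D₁/P = 0.115 − €222,000.00/€4,031,389.79 = 0.059932

5.99%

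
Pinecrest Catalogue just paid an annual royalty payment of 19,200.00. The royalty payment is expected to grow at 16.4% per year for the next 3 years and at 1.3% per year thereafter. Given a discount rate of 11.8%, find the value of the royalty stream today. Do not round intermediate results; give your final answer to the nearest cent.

D_1 = 22348.80000
D_2 = 26014.00320
D_3 = 30280.29972
Terminal value at year 3: TV = D_3×(1+g_2)/(r−g_2) = 30673.94362/0.105 = 292132.79639
P_0 = D_1/(1+r)^1 + D_2/(1+r)^2 + D_3/(1+r)^3 + TV/(1+r)^3
    = 19989.98211 + 20812.46796 + 21668.79490 + 209052.27846 = 271523.52343

271523.52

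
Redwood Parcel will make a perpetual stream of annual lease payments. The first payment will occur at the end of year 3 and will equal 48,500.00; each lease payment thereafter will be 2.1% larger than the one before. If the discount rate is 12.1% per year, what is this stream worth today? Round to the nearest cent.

Value at end of year 2: C₁ / (r − g) = 48,500.00 / (0.121 − 0.021) = 485,000.0000
Discount to today: PV = 485,000.0000 / (1 + 0.121)^2 = 485,000.0000 / 1.256641 = 385,949.53

385949.53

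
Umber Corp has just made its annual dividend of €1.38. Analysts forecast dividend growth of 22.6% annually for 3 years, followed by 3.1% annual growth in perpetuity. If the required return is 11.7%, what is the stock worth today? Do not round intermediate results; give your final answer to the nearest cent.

€26.88

D_1 = 1.69188
D_2 = 2.07424
D_3 = 2.54302
Terminal value at year 3: TV = D_3×(1+g_2)/(r−g_2) = 2.62186/0.086 = 30.48672
P_0 = D_1/(1+r)^1 + D_2/(1+r)^2 + D_3/(1+r)^3 + TV/(1+r)^3
    = 1.51466 + 1.66247 + 1.82470 + 21.87516 = 26.87699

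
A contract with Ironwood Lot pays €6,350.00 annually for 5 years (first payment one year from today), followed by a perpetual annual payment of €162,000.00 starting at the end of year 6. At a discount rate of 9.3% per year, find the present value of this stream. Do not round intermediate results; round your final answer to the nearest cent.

PV of 5-year annuity: €6,350.00 × [1 − (1+0.093)^−5] / 0.093 = 24508.21731
Perpetuity value at year 5: €162,000.00 / 0.093 = 1741935.48387
PV of perpetuity: 1741935.48387 / (1+0.093)^5 = 1116686.47532
Total PV = 24508.21731 + 1116686.47532 = 1141194.69263

€1141194.69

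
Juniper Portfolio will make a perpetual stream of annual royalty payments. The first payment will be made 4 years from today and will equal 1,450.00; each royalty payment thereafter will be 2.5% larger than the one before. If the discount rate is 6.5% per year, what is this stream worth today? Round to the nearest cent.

30009.53

Value at end of year 3: C₁ / (r − g) = 1,450.00 / (0.065 − 0.025) = 36,250.0000
Discount to today: PV = 36,250.0000 / (1 + 0.065)^3 = 36,250.0000 / 1.207950 = 30,009.53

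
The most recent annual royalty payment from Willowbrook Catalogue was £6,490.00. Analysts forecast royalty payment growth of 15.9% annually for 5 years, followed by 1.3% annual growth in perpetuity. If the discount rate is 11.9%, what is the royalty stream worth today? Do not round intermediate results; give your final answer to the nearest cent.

D_1 = 7521.91000
D_2 = 8717.89369
D_3 = 10104.03879
D_4 = 11710.58095
D_5 = 13572.56333
Terminal value at year 5: TV = D_5×(1+g_2)/(r−g_2) = 13749.00665/0.106 = 129707.60989
P_0 = D_1/(1+r)^1 + D_2/(1+r)^2 + D_3/(1+r)^3 + D_4/(1+r)^4 + D_5/(1+r)^5 + TV/(1+r)^5
    = 6721.99285 + 6962.27856 + 7211.15358 + 7468.92493 + 7735.91063 + 73929.03274 = 110029.29330

£110029.29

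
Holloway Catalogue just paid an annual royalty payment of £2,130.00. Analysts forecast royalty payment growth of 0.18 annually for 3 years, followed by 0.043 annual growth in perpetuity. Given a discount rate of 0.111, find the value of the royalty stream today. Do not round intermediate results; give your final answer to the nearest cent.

£46360.52

D_1 = 2513.40000
D_2 = 2965.81200
D_3 = 3499.65816
Terminal value at year 3: TV = D_3×(1+g_2)/(r−g_2) = 3650.14346/0.068 = 53678.58031
P_0 = D_1/(1+r)^1 + D_2/(1+r)^2 + D_3/(1+r)^3 + TV/(1+r)^3
    = 2262.28623 + 2402.78825 + 2552.01633 + 39143.42690 = 46360.51771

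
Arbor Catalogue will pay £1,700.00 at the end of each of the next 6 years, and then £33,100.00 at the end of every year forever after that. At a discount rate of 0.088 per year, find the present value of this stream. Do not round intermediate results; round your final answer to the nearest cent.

PV of 6-year annuity: £1,700.00 × [1 − (1+0.088)^−6] / 0.088 = 7671.75031
Perpetuity value at year 6: £33,100.00 / 0.088 = 376136.36364
PV of perpetuity: 376136.36364 / (1+0.088)^6 = 226762.87235
Total PV = 7671.75031 + 226762.87235 = 234434.62266

£234434.62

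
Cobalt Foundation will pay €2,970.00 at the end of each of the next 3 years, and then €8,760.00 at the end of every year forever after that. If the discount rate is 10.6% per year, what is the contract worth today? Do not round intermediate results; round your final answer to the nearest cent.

PV of 3-year annuity: €2,970.00 × [1 − (1+0.106)^−3] / 0.106 = 7308.62452
Perpetuity value at year 3: €8,760.00 / 0.106 = 82641.50943
PV of perpetuity: 82641.50943 / (1+0.106)^3 = 61084.75833
Total PV = 7308.62452 + 61084.75833 = 68393.38285

€68393.38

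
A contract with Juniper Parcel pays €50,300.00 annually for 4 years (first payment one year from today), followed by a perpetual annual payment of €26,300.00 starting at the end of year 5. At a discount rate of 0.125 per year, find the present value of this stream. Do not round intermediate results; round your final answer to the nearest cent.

PV of 4-year annuity: €50,300.00 × [1 − (1+0.125)^−4] / 0.125 = 151183.66103
Perpetuity value at year 4: €26,300.00 / 0.125 = 210400.00000
PV of perpetuity: 210400.00000 / (1+0.125)^4 = 131351.68419
Total PV = 151183.66103 + 131351.68419 = 282535.34522

€282535.35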